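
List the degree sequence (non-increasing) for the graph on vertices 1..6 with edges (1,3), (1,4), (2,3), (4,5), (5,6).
[2, 2, 2, 2, 1, 1] (degrees: deg(1)=2, deg(2)=1, deg(3)=2, deg(4)=2, deg(5)=2, deg(6)=1)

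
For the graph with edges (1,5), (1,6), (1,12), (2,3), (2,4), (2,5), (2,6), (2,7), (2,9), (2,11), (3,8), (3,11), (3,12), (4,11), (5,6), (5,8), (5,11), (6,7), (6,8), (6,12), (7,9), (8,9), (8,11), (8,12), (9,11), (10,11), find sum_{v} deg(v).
52 (handshake: sum of degrees = 2|E| = 2 x 26 = 52)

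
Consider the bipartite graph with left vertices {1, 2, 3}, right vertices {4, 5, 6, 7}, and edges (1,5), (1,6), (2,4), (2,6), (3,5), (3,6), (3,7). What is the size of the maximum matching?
3 (matching: (1,5), (2,6), (3,7); upper bound min(|L|,|R|) = min(3,4) = 3)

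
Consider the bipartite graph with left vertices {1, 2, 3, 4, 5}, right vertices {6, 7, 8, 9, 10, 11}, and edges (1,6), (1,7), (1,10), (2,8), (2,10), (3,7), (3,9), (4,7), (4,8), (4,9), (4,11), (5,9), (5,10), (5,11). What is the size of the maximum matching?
5 (matching: (1,10), (2,8), (3,9), (4,7), (5,11); upper bound min(|L|,|R|) = min(5,6) = 5)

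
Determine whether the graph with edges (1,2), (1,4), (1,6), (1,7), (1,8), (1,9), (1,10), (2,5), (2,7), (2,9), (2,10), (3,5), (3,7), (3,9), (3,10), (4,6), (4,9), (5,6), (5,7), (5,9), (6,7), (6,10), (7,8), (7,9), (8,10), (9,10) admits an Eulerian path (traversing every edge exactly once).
No (8 vertices have odd degree: {1, 2, 4, 5, 6, 7, 8, 9}; Eulerian path requires 0 or 2)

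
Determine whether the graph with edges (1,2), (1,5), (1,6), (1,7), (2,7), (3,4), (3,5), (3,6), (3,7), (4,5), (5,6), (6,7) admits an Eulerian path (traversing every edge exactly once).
Yes — and in fact it has an Eulerian circuit (the graph is connected and all 7 vertices have even degree)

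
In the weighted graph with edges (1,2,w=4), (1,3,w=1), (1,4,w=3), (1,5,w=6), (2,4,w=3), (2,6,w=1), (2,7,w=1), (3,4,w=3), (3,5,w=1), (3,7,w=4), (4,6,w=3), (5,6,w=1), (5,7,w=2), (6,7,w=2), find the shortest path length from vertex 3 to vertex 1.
1 (path: 3 -> 1; weights 1 = 1)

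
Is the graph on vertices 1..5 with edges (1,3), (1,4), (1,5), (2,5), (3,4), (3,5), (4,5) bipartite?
No (odd cycle of length 3: 5 -> 1 -> 4 -> 5)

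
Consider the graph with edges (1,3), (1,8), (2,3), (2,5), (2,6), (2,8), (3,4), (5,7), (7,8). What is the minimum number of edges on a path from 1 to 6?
3 (path: 1 -> 8 -> 2 -> 6, 3 edges)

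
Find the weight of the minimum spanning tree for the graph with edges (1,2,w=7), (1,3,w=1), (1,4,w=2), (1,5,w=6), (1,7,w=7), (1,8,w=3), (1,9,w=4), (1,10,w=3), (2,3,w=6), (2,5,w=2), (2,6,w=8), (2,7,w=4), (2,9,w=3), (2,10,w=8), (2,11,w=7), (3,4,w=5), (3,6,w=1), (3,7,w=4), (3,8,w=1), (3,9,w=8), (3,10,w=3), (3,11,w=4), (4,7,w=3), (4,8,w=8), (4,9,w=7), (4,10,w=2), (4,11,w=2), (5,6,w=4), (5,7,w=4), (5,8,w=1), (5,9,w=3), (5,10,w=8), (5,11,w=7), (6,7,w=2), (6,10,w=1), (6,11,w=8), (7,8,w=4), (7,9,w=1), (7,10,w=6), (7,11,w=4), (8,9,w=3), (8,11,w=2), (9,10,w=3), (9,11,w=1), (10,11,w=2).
13 (MST edges: (1,3,w=1), (1,4,w=2), (2,5,w=2), (3,6,w=1), (3,8,w=1), (4,11,w=2), (5,8,w=1), (6,10,w=1), (7,9,w=1), (9,11,w=1); sum of weights 1 + 2 + 2 + 1 + 1 + 2 + 1 + 1 + 1 + 1 = 13)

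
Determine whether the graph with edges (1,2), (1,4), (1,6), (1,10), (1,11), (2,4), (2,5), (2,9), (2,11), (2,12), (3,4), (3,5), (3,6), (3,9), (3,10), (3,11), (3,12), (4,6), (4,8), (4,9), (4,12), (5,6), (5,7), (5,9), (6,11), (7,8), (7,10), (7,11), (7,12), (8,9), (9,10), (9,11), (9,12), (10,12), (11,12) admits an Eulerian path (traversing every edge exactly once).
No (10 vertices have odd degree: {1, 3, 4, 5, 6, 7, 8, 10, 11, 12}; Eulerian path requires 0 or 2)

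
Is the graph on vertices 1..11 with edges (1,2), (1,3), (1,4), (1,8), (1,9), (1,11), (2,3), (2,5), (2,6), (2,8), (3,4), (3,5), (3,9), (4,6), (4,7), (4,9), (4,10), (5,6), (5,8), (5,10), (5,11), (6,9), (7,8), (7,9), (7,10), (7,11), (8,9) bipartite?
No (odd cycle of length 3: 4 -> 1 -> 3 -> 4)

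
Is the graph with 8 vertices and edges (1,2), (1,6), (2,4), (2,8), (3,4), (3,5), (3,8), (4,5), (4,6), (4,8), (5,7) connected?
Yes (BFS from 1 visits [1, 2, 6, 4, 8, 3, 5, 7] — all 8 vertices reached)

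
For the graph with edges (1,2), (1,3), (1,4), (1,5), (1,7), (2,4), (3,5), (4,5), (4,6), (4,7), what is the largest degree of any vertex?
5 (attained at vertices 1, 4)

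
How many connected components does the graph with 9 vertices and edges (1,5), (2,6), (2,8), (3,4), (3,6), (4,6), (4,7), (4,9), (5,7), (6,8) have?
1 (components: {1, 2, 3, 4, 5, 6, 7, 8, 9})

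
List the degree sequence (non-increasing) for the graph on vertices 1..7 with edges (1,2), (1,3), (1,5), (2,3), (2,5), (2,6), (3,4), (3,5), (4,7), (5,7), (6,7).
[4, 4, 4, 3, 3, 2, 2] (degrees: deg(1)=3, deg(2)=4, deg(3)=4, deg(4)=2, deg(5)=4, deg(6)=2, deg(7)=3)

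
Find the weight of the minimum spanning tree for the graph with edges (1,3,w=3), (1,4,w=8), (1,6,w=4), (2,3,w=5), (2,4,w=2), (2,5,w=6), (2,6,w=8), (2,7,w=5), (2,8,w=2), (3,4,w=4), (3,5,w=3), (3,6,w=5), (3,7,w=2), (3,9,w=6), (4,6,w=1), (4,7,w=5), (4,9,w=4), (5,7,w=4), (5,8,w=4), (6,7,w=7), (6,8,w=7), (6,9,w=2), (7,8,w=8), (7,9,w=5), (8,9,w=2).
19 (MST edges: (1,3,w=3), (1,6,w=4), (2,4,w=2), (2,8,w=2), (3,5,w=3), (3,7,w=2), (4,6,w=1), (6,9,w=2); sum of weights 3 + 4 + 2 + 2 + 3 + 2 + 1 + 2 = 19)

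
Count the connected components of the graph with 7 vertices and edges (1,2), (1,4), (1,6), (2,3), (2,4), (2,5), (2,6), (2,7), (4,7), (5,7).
1 (components: {1, 2, 3, 4, 5, 6, 7})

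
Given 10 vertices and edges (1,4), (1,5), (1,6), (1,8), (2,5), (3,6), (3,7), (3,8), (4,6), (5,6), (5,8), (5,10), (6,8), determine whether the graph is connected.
No, it has 2 components: {1, 2, 3, 4, 5, 6, 7, 8, 10}, {9}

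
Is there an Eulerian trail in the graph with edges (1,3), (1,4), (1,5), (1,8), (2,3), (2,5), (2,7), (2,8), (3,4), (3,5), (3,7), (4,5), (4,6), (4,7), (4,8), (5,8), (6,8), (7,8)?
Yes (the graph is connected and exactly 2 vertices have odd degree: {3, 5}; any Eulerian path must start and end at those)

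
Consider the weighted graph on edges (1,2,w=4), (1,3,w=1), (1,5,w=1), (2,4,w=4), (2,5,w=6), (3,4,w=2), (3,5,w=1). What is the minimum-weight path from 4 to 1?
3 (path: 4 -> 3 -> 1; weights 2 + 1 = 3)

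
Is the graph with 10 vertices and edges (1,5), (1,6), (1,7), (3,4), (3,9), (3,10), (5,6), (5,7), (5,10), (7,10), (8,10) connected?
No, it has 2 components: {1, 3, 4, 5, 6, 7, 8, 9, 10}, {2}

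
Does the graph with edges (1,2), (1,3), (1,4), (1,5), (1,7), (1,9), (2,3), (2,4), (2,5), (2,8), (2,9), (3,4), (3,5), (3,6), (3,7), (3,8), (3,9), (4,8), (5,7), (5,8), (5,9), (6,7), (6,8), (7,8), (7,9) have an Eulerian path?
Yes (the graph is connected and exactly 2 vertices have odd degree: {6, 9}; any Eulerian path must start and end at those)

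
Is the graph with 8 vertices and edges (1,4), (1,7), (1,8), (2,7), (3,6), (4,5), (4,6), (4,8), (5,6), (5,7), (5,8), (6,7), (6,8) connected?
Yes (BFS from 1 visits [1, 4, 7, 8, 5, 6, 2, 3] — all 8 vertices reached)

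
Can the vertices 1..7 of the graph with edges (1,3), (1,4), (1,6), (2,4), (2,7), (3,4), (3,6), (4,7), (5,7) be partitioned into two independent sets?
No (odd cycle of length 3: 3 -> 1 -> 4 -> 3)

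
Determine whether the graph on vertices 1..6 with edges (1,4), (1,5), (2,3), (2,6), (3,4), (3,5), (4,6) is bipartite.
Yes. Partition: {1, 3, 6}, {2, 4, 5}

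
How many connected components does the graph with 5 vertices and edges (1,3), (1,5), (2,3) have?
2 (components: {1, 2, 3, 5}, {4})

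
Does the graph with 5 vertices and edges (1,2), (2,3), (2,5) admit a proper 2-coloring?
Yes. Partition: {1, 3, 4, 5}, {2}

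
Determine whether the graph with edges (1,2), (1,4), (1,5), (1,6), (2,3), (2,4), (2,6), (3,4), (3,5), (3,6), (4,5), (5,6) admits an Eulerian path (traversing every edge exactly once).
Yes — and in fact it has an Eulerian circuit (the graph is connected and all 6 vertices have even degree)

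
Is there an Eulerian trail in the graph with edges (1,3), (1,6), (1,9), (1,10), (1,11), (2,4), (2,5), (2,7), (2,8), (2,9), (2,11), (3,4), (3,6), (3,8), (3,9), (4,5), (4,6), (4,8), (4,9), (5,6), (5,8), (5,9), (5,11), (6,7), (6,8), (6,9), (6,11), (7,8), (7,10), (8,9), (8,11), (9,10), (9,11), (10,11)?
No (4 vertices have odd degree: {1, 3, 9, 11}; Eulerian path requires 0 or 2)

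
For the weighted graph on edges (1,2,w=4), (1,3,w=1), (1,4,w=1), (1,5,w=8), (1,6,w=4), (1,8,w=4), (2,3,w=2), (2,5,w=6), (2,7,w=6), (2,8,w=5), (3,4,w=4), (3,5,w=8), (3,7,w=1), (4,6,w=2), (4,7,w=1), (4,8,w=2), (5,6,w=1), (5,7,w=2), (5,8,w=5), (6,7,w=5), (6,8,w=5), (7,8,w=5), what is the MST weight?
10 (MST edges: (1,3,w=1), (1,4,w=1), (2,3,w=2), (3,7,w=1), (4,6,w=2), (4,8,w=2), (5,6,w=1); sum of weights 1 + 1 + 2 + 1 + 2 + 2 + 1 = 10)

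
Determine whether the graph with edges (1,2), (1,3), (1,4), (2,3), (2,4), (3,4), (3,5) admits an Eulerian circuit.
No (4 vertices have odd degree: {1, 2, 4, 5}; Eulerian circuit requires 0)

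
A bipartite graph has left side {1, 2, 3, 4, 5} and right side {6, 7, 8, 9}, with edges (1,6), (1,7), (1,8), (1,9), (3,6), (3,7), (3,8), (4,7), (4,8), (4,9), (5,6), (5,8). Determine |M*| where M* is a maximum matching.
4 (matching: (1,9), (3,8), (4,7), (5,6); upper bound min(|L|,|R|) = min(5,4) = 4)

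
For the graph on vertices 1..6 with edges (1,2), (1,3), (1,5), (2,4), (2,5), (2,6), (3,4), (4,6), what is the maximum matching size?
3 (matching: (1,5), (2,6), (3,4); upper bound floor(n/2) = floor(6/2) = 3)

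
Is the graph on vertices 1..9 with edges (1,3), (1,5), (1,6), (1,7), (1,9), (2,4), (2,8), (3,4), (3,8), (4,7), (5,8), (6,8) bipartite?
Yes. Partition: {1, 4, 8}, {2, 3, 5, 6, 7, 9}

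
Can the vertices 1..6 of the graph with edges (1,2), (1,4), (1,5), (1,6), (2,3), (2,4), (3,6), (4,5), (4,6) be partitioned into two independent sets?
No (odd cycle of length 3: 6 -> 1 -> 4 -> 6)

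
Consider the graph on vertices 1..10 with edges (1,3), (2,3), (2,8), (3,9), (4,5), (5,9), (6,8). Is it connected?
No, it has 3 components: {1, 2, 3, 4, 5, 6, 8, 9}, {7}, {10}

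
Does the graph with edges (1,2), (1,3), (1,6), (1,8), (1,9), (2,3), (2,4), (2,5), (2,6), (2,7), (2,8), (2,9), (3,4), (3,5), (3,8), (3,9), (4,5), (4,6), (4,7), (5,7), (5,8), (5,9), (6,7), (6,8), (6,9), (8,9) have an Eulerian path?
Yes (the graph is connected and exactly 2 vertices have odd degree: {1, 4}; any Eulerian path must start and end at those)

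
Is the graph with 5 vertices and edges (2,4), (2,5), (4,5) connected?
No, it has 3 components: {1}, {2, 4, 5}, {3}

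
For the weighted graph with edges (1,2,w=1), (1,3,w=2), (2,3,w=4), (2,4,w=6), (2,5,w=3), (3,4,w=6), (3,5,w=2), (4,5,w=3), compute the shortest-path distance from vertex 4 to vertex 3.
5 (path: 4 -> 5 -> 3; weights 3 + 2 = 5)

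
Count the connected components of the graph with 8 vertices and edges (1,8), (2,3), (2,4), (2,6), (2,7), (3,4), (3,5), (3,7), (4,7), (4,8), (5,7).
1 (components: {1, 2, 3, 4, 5, 6, 7, 8})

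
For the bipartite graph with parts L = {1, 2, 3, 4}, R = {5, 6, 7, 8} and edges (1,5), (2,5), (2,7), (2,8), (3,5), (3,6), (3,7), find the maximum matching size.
3 (matching: (1,5), (2,8), (3,7); upper bound min(|L|,|R|) = min(4,4) = 4)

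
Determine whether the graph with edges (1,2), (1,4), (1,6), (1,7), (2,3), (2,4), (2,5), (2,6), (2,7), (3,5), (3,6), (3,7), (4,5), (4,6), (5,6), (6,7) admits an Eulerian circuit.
Yes (the graph is connected and all 7 vertices have even degree)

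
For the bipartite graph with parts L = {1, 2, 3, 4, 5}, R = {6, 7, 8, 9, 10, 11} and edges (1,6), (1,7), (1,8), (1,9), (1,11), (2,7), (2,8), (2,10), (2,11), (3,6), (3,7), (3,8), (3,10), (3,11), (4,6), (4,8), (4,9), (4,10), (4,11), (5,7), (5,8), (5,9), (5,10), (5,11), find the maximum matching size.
5 (matching: (1,11), (2,10), (3,8), (4,9), (5,7); upper bound min(|L|,|R|) = min(5,6) = 5)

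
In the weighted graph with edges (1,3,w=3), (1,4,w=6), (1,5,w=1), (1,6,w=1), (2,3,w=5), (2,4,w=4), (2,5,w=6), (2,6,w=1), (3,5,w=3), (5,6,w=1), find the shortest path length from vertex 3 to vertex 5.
3 (path: 3 -> 5; weights 3 = 3)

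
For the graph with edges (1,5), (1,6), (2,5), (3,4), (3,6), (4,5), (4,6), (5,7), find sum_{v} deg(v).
16 (handshake: sum of degrees = 2|E| = 2 x 8 = 16)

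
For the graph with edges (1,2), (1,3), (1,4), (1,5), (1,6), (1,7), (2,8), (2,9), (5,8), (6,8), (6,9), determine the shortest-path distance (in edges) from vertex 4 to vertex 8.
3 (path: 4 -> 1 -> 2 -> 8, 3 edges)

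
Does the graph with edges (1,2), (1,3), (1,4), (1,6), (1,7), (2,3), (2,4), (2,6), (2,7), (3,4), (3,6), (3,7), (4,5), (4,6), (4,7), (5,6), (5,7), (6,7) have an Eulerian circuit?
No (4 vertices have odd degree: {1, 2, 3, 5}; Eulerian circuit requires 0)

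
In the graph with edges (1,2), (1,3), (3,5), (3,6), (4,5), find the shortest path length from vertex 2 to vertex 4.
4 (path: 2 -> 1 -> 3 -> 5 -> 4, 4 edges)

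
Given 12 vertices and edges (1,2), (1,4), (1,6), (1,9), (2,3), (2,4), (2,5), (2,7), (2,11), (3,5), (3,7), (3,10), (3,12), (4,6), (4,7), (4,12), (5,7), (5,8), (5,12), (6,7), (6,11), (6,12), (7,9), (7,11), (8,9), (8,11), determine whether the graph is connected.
Yes (BFS from 1 visits [1, 2, 4, 6, 9, 3, 5, 7, 11, 12, 8, 10] — all 12 vertices reached)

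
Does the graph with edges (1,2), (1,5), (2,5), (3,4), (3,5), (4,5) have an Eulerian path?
Yes — and in fact it has an Eulerian circuit (the graph is connected and all 5 vertices have even degree)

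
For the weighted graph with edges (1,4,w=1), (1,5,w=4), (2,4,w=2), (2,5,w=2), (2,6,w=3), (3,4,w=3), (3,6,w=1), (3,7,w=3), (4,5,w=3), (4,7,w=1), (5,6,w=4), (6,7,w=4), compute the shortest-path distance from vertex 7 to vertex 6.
4 (path: 7 -> 6; weights 4 = 4)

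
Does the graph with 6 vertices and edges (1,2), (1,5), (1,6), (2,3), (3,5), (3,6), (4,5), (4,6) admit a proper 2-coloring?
Yes. Partition: {1, 3, 4}, {2, 5, 6}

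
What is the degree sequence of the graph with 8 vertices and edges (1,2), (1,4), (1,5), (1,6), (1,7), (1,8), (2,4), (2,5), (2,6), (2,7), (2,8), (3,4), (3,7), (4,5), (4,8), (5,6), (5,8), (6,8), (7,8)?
[6, 6, 6, 5, 5, 4, 4, 2] (degrees: deg(1)=6, deg(2)=6, deg(3)=2, deg(4)=5, deg(5)=5, deg(6)=4, deg(7)=4, deg(8)=6)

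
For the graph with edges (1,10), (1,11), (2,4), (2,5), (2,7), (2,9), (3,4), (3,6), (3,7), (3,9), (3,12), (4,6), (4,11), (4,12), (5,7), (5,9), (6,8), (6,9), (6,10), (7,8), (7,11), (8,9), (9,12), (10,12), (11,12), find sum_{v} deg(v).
50 (handshake: sum of degrees = 2|E| = 2 x 25 = 50)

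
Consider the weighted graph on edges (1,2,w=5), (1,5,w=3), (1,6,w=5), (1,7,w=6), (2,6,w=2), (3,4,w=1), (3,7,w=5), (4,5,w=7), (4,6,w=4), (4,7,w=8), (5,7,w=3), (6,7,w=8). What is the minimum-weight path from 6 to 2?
2 (path: 6 -> 2; weights 2 = 2)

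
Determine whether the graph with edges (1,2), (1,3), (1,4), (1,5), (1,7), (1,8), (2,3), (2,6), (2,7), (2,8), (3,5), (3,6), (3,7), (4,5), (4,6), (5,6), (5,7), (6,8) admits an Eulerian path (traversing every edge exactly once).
No (6 vertices have odd degree: {2, 3, 4, 5, 6, 8}; Eulerian path requires 0 or 2)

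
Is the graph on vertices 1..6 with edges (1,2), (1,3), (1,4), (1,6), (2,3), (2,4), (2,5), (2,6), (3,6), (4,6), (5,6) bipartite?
No (odd cycle of length 3: 3 -> 1 -> 6 -> 3)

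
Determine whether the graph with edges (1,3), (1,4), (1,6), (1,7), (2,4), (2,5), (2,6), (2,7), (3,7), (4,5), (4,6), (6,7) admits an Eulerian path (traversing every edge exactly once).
Yes — and in fact it has an Eulerian circuit (the graph is connected and all 7 vertices have even degree)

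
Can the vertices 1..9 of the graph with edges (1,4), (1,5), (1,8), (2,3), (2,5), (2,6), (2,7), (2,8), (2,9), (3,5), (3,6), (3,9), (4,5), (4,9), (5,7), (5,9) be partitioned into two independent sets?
No (odd cycle of length 3: 5 -> 1 -> 4 -> 5)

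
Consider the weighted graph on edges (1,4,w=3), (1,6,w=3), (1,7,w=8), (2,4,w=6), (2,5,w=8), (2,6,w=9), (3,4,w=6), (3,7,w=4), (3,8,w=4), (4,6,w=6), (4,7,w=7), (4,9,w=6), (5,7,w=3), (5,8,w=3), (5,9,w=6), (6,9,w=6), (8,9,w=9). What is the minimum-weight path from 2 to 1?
9 (path: 2 -> 4 -> 1; weights 6 + 3 = 9)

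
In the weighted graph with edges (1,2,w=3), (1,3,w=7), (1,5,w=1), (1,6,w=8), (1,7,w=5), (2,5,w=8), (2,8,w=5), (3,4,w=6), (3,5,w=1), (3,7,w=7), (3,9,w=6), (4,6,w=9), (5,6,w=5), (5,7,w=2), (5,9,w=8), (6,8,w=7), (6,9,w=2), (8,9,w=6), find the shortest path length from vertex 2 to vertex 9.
11 (path: 2 -> 8 -> 9; weights 5 + 6 = 11)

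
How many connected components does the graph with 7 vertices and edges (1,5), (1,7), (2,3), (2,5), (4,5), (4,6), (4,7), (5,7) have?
1 (components: {1, 2, 3, 4, 5, 6, 7})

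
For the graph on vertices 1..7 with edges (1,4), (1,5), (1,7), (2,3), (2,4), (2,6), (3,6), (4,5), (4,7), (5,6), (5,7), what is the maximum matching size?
3 (matching: (1,4), (2,6), (5,7); upper bound floor(n/2) = floor(7/2) = 3)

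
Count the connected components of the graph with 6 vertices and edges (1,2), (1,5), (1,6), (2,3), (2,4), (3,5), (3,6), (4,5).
1 (components: {1, 2, 3, 4, 5, 6})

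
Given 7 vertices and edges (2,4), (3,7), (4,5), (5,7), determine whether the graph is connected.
No, it has 3 components: {1}, {2, 3, 4, 5, 7}, {6}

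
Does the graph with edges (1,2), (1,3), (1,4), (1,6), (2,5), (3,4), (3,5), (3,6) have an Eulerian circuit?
Yes (the graph is connected and all 6 vertices have even degree)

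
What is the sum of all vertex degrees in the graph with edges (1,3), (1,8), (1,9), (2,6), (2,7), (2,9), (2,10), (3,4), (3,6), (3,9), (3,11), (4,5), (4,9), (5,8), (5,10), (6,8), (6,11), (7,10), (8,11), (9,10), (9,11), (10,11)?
44 (handshake: sum of degrees = 2|E| = 2 x 22 = 44)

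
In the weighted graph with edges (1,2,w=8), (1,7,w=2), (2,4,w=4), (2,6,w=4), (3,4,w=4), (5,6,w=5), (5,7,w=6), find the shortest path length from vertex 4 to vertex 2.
4 (path: 4 -> 2; weights 4 = 4)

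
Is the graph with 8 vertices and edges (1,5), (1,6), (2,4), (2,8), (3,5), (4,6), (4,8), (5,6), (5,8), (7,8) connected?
Yes (BFS from 1 visits [1, 5, 6, 3, 8, 4, 2, 7] — all 8 vertices reached)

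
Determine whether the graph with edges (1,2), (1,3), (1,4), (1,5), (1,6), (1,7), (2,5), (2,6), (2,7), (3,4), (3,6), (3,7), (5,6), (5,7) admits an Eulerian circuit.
Yes (the graph is connected and all 7 vertices have even degree)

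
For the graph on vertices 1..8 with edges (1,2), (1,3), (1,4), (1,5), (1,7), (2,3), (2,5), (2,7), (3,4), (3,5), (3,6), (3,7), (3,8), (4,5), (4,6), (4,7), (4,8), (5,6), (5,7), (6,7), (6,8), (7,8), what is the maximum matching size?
4 (matching: (1,2), (3,4), (5,6), (7,8); upper bound floor(n/2) = floor(8/2) = 4)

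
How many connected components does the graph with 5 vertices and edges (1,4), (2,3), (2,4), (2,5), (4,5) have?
1 (components: {1, 2, 3, 4, 5})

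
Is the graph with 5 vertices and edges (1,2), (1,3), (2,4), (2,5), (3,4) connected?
Yes (BFS from 1 visits [1, 2, 3, 4, 5] — all 5 vertices reached)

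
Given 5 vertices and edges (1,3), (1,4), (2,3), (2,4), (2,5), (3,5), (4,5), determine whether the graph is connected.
Yes (BFS from 1 visits [1, 3, 4, 2, 5] — all 5 vertices reached)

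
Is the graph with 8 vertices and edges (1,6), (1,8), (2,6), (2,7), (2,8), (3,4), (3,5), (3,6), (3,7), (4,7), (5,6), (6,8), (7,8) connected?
Yes (BFS from 1 visits [1, 6, 8, 2, 3, 5, 7, 4] — all 8 vertices reached)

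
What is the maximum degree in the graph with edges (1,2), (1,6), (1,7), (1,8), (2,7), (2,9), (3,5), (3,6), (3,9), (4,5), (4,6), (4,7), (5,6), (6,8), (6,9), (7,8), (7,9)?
6 (attained at vertex 6)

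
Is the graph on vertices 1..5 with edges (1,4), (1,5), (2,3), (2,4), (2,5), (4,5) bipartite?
No (odd cycle of length 3: 4 -> 1 -> 5 -> 4)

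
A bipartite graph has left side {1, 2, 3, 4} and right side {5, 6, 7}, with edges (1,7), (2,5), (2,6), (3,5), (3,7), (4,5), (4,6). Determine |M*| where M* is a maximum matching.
3 (matching: (1,7), (2,6), (3,5); upper bound min(|L|,|R|) = min(4,3) = 3)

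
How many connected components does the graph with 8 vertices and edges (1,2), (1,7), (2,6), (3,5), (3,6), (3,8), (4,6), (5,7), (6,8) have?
1 (components: {1, 2, 3, 4, 5, 6, 7, 8})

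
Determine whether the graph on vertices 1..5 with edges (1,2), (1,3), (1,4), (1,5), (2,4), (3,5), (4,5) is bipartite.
No (odd cycle of length 3: 2 -> 1 -> 4 -> 2)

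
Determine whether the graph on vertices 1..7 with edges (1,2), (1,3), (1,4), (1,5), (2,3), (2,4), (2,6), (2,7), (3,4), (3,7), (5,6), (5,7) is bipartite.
No (odd cycle of length 3: 3 -> 1 -> 2 -> 3)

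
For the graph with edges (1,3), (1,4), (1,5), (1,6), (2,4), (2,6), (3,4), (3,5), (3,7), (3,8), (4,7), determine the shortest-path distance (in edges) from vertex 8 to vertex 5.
2 (path: 8 -> 3 -> 5, 2 edges)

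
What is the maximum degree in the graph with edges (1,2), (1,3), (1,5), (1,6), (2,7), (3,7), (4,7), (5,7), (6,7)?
5 (attained at vertex 7)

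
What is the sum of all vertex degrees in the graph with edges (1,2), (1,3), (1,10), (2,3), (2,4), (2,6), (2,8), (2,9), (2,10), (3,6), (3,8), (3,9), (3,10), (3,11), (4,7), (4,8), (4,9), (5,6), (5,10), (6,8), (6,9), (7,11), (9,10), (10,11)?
48 (handshake: sum of degrees = 2|E| = 2 x 24 = 48)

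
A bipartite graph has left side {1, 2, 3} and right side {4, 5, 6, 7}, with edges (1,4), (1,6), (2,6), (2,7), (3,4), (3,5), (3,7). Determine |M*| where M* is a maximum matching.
3 (matching: (1,6), (2,7), (3,5); upper bound min(|L|,|R|) = min(3,4) = 3)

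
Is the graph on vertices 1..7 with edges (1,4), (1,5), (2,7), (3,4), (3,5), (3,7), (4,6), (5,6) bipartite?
Yes. Partition: {1, 2, 3, 6}, {4, 5, 7}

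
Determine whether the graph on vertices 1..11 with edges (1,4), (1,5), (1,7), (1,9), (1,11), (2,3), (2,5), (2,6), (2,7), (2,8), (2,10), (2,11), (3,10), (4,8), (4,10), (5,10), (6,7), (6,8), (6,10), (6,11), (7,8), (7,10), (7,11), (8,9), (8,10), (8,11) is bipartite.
No (odd cycle of length 3: 7 -> 1 -> 11 -> 7)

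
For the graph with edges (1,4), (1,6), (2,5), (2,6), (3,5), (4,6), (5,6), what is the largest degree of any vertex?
4 (attained at vertex 6)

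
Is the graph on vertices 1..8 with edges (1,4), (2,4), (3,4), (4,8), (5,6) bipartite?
Yes. Partition: {1, 2, 3, 5, 7, 8}, {4, 6}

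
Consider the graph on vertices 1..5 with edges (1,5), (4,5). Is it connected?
No, it has 3 components: {1, 4, 5}, {2}, {3}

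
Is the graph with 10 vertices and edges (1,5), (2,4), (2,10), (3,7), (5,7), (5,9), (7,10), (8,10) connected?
No, it has 2 components: {1, 2, 3, 4, 5, 7, 8, 9, 10}, {6}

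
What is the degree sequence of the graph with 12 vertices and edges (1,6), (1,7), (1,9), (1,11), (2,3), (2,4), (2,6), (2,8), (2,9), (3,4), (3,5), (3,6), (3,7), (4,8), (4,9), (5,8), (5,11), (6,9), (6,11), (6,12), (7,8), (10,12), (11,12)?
[6, 5, 5, 4, 4, 4, 4, 4, 3, 3, 3, 1] (degrees: deg(1)=4, deg(2)=5, deg(3)=5, deg(4)=4, deg(5)=3, deg(6)=6, deg(7)=3, deg(8)=4, deg(9)=4, deg(10)=1, deg(11)=4, deg(12)=3)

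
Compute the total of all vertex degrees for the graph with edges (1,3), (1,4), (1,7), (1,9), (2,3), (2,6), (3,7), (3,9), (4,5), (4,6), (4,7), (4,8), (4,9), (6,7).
28 (handshake: sum of degrees = 2|E| = 2 x 14 = 28)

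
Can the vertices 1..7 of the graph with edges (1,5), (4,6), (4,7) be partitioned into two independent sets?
Yes. Partition: {1, 2, 3, 4}, {5, 6, 7}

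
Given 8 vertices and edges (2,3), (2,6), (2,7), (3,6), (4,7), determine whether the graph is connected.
No, it has 4 components: {1}, {2, 3, 4, 6, 7}, {5}, {8}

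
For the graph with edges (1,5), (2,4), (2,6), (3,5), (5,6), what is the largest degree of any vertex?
3 (attained at vertex 5)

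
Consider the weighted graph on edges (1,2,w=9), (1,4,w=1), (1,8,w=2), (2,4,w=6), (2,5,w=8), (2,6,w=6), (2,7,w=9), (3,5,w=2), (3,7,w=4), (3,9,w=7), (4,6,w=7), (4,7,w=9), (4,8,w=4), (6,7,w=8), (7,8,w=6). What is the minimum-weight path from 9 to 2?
17 (path: 9 -> 3 -> 5 -> 2; weights 7 + 2 + 8 = 17)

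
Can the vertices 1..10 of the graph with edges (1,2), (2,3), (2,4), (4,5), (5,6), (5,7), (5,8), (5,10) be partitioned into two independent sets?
Yes. Partition: {1, 3, 4, 6, 7, 8, 9, 10}, {2, 5}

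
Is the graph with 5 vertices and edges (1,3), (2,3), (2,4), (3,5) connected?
Yes (BFS from 1 visits [1, 3, 2, 5, 4] — all 5 vertices reached)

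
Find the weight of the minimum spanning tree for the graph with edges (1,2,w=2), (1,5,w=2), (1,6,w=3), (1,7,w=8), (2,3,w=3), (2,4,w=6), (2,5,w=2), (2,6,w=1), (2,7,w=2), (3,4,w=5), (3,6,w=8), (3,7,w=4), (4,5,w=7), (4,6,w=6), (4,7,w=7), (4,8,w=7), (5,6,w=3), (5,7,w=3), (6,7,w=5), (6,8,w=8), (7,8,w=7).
22 (MST edges: (1,2,w=2), (1,5,w=2), (2,3,w=3), (2,6,w=1), (2,7,w=2), (3,4,w=5), (4,8,w=7); sum of weights 2 + 2 + 3 + 1 + 2 + 5 + 7 = 22)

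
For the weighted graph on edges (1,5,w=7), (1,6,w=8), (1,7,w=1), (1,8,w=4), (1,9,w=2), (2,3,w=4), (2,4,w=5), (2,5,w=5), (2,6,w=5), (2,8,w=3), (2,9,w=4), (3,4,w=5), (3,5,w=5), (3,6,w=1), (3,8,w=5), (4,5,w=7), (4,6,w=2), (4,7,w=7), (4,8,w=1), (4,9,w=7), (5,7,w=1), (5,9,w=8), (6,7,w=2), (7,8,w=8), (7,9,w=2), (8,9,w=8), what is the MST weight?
13 (MST edges: (1,7,w=1), (1,9,w=2), (2,8,w=3), (3,6,w=1), (4,6,w=2), (4,8,w=1), (5,7,w=1), (6,7,w=2); sum of weights 1 + 2 + 3 + 1 + 2 + 1 + 1 + 2 = 13)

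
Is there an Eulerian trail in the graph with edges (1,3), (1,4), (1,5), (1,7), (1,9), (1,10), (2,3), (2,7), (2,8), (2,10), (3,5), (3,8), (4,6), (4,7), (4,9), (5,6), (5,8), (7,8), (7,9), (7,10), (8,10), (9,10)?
Yes (the graph is connected and exactly 2 vertices have odd degree: {8, 10}; any Eulerian path must start and end at those)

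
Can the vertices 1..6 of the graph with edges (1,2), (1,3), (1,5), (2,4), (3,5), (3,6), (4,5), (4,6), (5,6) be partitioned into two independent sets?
No (odd cycle of length 3: 3 -> 1 -> 5 -> 3)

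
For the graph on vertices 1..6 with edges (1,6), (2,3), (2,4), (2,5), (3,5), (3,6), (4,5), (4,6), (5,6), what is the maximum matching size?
3 (matching: (1,6), (2,3), (4,5); upper bound floor(n/2) = floor(6/2) = 3)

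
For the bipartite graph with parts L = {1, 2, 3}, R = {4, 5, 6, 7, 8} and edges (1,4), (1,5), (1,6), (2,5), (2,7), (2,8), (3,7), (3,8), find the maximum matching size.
3 (matching: (1,6), (2,8), (3,7); upper bound min(|L|,|R|) = min(3,5) = 3)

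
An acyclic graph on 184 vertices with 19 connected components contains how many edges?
165 (Each of the 19 component trees on V_i vertices has V_i - 1 edges; summing gives V - C = 184 - 19 = 165)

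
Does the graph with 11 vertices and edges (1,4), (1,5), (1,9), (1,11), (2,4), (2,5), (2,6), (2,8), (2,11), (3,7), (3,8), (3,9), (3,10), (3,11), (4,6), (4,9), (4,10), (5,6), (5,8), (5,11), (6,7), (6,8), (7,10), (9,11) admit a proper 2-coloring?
No (odd cycle of length 3: 5 -> 1 -> 11 -> 5)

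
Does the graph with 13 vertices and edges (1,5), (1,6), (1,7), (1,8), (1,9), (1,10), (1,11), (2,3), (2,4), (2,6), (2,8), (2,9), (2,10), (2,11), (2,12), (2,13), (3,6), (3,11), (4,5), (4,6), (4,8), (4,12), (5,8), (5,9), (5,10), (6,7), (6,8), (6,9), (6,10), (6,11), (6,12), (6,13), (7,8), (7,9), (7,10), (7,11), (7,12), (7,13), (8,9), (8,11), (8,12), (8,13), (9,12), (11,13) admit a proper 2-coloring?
No (odd cycle of length 3: 11 -> 1 -> 8 -> 11)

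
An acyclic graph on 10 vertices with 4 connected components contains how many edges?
6 (Each of the 4 component trees on V_i vertices has V_i - 1 edges; summing gives V - C = 10 - 4 = 6)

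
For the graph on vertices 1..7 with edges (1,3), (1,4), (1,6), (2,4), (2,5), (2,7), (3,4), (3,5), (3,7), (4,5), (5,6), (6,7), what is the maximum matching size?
3 (matching: (1,4), (3,5), (6,7); upper bound floor(n/2) = floor(7/2) = 3)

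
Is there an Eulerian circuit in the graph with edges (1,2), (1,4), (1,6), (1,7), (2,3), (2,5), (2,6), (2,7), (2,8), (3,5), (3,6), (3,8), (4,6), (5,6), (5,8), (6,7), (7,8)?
Yes (the graph is connected and all 8 vertices have even degree)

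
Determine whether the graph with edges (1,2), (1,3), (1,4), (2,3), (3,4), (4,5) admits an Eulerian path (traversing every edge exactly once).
No (4 vertices have odd degree: {1, 3, 4, 5}; Eulerian path requires 0 or 2)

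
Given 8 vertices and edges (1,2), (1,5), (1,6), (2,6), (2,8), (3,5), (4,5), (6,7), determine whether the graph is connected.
Yes (BFS from 1 visits [1, 2, 5, 6, 8, 3, 4, 7] — all 8 vertices reached)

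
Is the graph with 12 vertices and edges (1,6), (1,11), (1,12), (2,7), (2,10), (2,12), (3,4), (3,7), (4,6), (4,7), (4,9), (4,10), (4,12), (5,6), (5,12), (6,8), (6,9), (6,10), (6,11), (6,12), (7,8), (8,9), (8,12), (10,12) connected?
Yes (BFS from 1 visits [1, 6, 11, 12, 4, 5, 8, 9, 10, 2, 3, 7] — all 12 vertices reached)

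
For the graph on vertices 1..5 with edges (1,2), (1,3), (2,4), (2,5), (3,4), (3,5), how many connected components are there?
1 (components: {1, 2, 3, 4, 5})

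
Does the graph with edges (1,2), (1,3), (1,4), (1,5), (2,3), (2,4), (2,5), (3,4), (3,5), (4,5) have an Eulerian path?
Yes — and in fact it has an Eulerian circuit (the graph is connected and all 5 vertices have even degree)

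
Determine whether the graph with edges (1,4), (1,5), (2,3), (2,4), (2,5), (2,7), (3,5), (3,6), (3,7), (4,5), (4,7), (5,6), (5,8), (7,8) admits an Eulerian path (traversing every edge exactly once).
Yes — and in fact it has an Eulerian circuit (the graph is connected and all 8 vertices have even degree)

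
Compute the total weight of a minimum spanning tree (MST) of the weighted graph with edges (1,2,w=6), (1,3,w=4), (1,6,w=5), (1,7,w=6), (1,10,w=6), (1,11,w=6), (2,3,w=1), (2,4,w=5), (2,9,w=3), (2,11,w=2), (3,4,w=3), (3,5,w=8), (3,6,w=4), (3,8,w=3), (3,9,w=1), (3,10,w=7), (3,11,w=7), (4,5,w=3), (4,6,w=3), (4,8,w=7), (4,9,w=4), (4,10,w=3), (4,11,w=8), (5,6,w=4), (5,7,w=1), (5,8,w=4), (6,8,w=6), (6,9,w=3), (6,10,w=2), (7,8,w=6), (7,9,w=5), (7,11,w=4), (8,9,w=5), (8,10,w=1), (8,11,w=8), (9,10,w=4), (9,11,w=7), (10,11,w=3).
21 (MST edges: (1,3,w=4), (2,3,w=1), (2,11,w=2), (3,4,w=3), (3,8,w=3), (3,9,w=1), (4,5,w=3), (5,7,w=1), (6,10,w=2), (8,10,w=1); sum of weights 4 + 1 + 2 + 3 + 3 + 1 + 3 + 1 + 2 + 1 = 21)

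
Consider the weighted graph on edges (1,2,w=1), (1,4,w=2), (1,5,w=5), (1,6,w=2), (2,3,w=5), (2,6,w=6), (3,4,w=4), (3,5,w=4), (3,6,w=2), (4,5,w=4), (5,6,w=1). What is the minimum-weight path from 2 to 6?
3 (path: 2 -> 1 -> 6; weights 1 + 2 = 3)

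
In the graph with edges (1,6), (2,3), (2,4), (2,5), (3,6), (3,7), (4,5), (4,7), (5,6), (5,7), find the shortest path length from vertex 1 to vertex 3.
2 (path: 1 -> 6 -> 3, 2 edges)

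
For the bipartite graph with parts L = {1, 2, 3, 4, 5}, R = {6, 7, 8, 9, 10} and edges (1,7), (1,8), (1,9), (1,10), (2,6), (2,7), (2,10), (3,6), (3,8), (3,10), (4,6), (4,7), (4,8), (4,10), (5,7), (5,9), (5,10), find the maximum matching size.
5 (matching: (1,10), (2,7), (3,8), (4,6), (5,9); upper bound min(|L|,|R|) = min(5,5) = 5)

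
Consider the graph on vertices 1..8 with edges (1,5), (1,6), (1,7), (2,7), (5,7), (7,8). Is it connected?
No, it has 3 components: {1, 2, 5, 6, 7, 8}, {3}, {4}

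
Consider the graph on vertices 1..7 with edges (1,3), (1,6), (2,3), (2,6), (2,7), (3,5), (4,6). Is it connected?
Yes (BFS from 1 visits [1, 3, 6, 2, 5, 4, 7] — all 7 vertices reached)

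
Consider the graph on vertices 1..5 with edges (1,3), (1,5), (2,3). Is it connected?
No, it has 2 components: {1, 2, 3, 5}, {4}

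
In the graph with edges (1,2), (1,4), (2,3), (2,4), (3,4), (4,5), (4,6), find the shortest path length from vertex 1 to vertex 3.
2 (path: 1 -> 4 -> 3, 2 edges)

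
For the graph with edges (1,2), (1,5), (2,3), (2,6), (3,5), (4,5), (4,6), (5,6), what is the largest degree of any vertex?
4 (attained at vertex 5)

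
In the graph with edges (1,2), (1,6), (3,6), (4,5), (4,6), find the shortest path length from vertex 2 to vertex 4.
3 (path: 2 -> 1 -> 6 -> 4, 3 edges)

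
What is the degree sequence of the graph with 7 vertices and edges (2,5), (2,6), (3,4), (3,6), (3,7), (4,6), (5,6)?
[4, 3, 2, 2, 2, 1, 0] (degrees: deg(1)=0, deg(2)=2, deg(3)=3, deg(4)=2, deg(5)=2, deg(6)=4, deg(7)=1)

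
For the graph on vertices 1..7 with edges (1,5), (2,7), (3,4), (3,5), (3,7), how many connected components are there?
2 (components: {1, 2, 3, 4, 5, 7}, {6})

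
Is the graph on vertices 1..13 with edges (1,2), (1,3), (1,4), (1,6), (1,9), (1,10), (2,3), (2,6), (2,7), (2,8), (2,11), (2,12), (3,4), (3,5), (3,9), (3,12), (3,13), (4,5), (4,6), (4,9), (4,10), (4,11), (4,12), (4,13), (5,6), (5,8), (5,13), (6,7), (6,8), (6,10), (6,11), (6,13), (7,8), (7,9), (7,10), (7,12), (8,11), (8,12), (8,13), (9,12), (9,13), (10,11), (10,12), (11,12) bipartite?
No (odd cycle of length 3: 4 -> 1 -> 10 -> 4)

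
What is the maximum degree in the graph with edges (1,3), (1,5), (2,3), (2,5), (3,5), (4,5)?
4 (attained at vertex 5)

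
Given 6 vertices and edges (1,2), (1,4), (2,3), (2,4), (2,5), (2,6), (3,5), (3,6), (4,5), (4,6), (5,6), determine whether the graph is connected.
Yes (BFS from 1 visits [1, 2, 4, 3, 5, 6] — all 6 vertices reached)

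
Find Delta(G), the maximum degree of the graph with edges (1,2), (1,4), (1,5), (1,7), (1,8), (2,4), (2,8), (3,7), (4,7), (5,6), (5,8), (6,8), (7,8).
5 (attained at vertices 1, 8)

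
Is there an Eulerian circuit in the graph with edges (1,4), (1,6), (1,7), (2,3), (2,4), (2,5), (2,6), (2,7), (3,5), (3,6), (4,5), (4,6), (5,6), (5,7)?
No (6 vertices have odd degree: {1, 2, 3, 5, 6, 7}; Eulerian circuit requires 0)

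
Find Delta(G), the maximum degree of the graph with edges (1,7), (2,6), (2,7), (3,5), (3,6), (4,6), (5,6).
4 (attained at vertex 6)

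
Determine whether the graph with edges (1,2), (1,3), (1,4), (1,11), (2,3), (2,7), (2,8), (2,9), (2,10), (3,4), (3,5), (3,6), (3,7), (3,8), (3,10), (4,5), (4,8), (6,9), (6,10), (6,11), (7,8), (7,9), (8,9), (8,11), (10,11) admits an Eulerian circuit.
Yes (the graph is connected and all 11 vertices have even degree)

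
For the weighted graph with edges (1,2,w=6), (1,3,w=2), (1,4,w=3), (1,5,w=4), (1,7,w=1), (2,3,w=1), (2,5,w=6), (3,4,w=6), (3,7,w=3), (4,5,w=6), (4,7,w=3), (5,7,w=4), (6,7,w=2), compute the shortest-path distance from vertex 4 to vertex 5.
6 (path: 4 -> 5; weights 6 = 6)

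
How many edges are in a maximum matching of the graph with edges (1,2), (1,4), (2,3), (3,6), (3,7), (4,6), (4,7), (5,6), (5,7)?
3 (matching: (2,3), (4,7), (5,6); upper bound floor(n/2) = floor(7/2) = 3)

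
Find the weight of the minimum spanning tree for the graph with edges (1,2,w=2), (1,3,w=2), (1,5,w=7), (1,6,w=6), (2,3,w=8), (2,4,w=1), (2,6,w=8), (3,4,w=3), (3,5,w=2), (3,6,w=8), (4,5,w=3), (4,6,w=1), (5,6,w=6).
8 (MST edges: (1,2,w=2), (1,3,w=2), (2,4,w=1), (3,5,w=2), (4,6,w=1); sum of weights 2 + 2 + 1 + 2 + 1 = 8)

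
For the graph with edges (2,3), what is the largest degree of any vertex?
1 (attained at vertices 2, 3)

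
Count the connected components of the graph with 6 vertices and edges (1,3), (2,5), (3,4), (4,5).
2 (components: {1, 2, 3, 4, 5}, {6})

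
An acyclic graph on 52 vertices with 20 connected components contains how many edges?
32 (Each of the 20 component trees on V_i vertices has V_i - 1 edges; summing gives V - C = 52 - 20 = 32)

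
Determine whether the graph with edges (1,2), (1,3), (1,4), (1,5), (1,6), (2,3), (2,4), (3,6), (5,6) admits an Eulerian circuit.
No (4 vertices have odd degree: {1, 2, 3, 6}; Eulerian circuit requires 0)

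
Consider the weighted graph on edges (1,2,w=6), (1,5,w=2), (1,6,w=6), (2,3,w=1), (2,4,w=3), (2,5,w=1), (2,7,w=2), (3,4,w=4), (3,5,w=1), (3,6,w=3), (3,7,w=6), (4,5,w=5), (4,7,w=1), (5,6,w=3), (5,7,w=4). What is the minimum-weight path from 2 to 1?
3 (path: 2 -> 5 -> 1; weights 1 + 2 = 3)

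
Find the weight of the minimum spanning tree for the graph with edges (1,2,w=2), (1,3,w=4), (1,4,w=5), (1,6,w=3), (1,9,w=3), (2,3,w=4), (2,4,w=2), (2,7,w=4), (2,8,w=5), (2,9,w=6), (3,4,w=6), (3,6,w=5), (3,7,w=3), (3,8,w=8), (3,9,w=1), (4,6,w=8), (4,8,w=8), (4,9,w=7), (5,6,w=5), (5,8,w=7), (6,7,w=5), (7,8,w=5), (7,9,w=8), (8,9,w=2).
21 (MST edges: (1,2,w=2), (1,6,w=3), (1,9,w=3), (2,4,w=2), (3,7,w=3), (3,9,w=1), (5,6,w=5), (8,9,w=2); sum of weights 2 + 3 + 3 + 2 + 3 + 1 + 5 + 2 = 21)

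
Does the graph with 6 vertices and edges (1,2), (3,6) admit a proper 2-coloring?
Yes. Partition: {1, 3, 4, 5}, {2, 6}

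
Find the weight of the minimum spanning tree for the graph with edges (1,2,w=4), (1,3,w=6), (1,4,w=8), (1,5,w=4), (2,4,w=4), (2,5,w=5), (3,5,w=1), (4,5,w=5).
13 (MST edges: (1,2,w=4), (1,5,w=4), (2,4,w=4), (3,5,w=1); sum of weights 4 + 4 + 4 + 1 = 13)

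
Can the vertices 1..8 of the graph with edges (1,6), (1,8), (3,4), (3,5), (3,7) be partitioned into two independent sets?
Yes. Partition: {1, 2, 3}, {4, 5, 6, 7, 8}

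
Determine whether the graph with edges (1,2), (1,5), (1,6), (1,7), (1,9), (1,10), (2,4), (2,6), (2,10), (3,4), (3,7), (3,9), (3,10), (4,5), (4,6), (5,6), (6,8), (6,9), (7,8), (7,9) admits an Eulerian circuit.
No (2 vertices have odd degree: {5, 10}; Eulerian circuit requires 0)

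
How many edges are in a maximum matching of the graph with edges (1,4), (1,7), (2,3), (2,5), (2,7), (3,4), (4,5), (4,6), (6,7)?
3 (matching: (1,7), (2,5), (4,6); upper bound floor(n/2) = floor(7/2) = 3)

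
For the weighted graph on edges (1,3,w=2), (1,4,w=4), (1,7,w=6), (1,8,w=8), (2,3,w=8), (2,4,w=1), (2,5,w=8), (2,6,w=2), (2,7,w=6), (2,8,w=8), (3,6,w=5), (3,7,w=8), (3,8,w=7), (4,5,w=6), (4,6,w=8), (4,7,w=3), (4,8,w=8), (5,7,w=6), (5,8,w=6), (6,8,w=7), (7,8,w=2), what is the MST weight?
20 (MST edges: (1,3,w=2), (1,4,w=4), (2,4,w=1), (2,6,w=2), (4,5,w=6), (4,7,w=3), (7,8,w=2); sum of weights 2 + 4 + 1 + 2 + 6 + 3 + 2 = 20)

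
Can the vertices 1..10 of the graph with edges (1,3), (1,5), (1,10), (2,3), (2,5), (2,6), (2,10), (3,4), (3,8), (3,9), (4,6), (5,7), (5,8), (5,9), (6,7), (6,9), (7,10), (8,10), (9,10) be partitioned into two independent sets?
Yes. Partition: {1, 2, 4, 7, 8, 9}, {3, 5, 6, 10}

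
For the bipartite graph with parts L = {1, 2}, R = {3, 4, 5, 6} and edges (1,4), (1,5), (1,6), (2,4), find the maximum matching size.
2 (matching: (1,6), (2,4); upper bound min(|L|,|R|) = min(2,4) = 2)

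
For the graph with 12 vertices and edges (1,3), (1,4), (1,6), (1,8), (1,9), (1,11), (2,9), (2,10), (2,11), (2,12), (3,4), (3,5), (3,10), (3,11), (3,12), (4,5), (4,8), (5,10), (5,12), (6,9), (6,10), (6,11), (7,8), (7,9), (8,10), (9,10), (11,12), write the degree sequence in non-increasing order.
[6, 6, 6, 5, 5, 4, 4, 4, 4, 4, 4, 2] (degrees: deg(1)=6, deg(2)=4, deg(3)=6, deg(4)=4, deg(5)=4, deg(6)=4, deg(7)=2, deg(8)=4, deg(9)=5, deg(10)=6, deg(11)=5, deg(12)=4)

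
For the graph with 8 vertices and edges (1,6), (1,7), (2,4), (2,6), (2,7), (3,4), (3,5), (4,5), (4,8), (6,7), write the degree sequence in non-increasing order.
[4, 3, 3, 3, 2, 2, 2, 1] (degrees: deg(1)=2, deg(2)=3, deg(3)=2, deg(4)=4, deg(5)=2, deg(6)=3, deg(7)=3, deg(8)=1)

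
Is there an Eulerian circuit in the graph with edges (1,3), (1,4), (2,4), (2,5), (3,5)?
Yes (the graph is connected and all 5 vertices have even degree)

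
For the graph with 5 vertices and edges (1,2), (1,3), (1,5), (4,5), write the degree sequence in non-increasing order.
[3, 2, 1, 1, 1] (degrees: deg(1)=3, deg(2)=1, deg(3)=1, deg(4)=1, deg(5)=2)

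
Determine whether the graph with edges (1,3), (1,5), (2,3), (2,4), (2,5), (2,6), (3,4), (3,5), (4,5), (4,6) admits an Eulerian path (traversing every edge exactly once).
Yes — and in fact it has an Eulerian circuit (the graph is connected and all 6 vertices have even degree)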